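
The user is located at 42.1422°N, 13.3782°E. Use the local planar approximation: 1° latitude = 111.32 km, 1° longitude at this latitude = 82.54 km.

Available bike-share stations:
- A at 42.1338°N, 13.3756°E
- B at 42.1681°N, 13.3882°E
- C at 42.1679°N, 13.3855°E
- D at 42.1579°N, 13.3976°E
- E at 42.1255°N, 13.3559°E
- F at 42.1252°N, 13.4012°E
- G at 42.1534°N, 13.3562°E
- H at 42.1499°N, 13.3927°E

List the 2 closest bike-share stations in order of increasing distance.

A, H

Distances from 42.1422°N, 13.3782°E:
A: 0.9594 km
B: 2.9990 km
C: 2.9237 km
D: 2.3704 km
E: 2.6161 km
F: 2.6805 km
G: 2.2027 km
H: 1.4721 km
Sorted: A (0.9594 km) < H (1.4721 km) < G (2.2027 km) < D (2.3704 km) < …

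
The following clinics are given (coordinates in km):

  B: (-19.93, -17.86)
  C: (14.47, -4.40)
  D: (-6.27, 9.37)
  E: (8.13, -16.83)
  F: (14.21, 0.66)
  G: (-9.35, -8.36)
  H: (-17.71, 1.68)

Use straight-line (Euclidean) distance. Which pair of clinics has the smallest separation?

C and F

Pairwise distances:
B–C: √((34.40)² + (13.46)²) = √(1183.3600 + 181.1716) = 36.94 km
B–D: √((13.66)² + (27.23)²) = √(186.5956 + 741.4729) = 30.46 km
B–E: √((28.06)² + (1.03)²) = √(787.3636 + 1.0609) = 28.08 km
B–F: √((34.14)² + (18.52)²) = √(1165.5396 + 342.9904) = 38.84 km
B–G: √((10.58)² + (9.50)²) = √(111.9364 + 90.2500) = 14.22 km
B–H: √((2.22)² + (19.54)²) = √(4.9284 + 381.8116) = 19.67 km
C–D: √((-20.74)² + (13.77)²) = √(430.1476 + 189.6129) = 24.89 km
C–E: √((-6.34)² + (-12.43)²) = √(40.1956 + 154.5049) = 13.95 km
C–F: √((-0.26)² + (5.06)²) = √(0.0676 + 25.6036) = 5.07 km
C–G: √((-23.82)² + (-3.96)²) = √(567.3924 + 15.6816) = 24.15 km
C–H: √((-32.18)² + (6.08)²) = √(1035.5524 + 36.9664) = 32.75 km
D–E: √((14.40)² + (-26.20)²) = √(207.3600 + 686.4400) = 29.90 km
D–F: √((20.48)² + (-8.71)²) = √(419.4304 + 75.8641) = 22.26 km
D–G: √((-3.08)² + (-17.73)²) = √(9.4864 + 314.3529) = 18.00 km
D–H: √((-11.44)² + (-7.69)²) = √(130.8736 + 59.1361) = 13.78 km
E–F: √((6.08)² + (17.49)²) = √(36.9664 + 305.9001) = 18.52 km
E–G: √((-17.48)² + (8.47)²) = √(305.5504 + 71.7409) = 19.42 km
E–H: √((-25.84)² + (18.51)²) = √(667.7056 + 342.6201) = 31.79 km
F–G: √((-23.56)² + (-9.02)²) = √(555.0736 + 81.3604) = 25.23 km
F–H: √((-31.92)² + (1.02)²) = √(1018.8864 + 1.0404) = 31.94 km
G–H: √((-8.36)² + (10.04)²) = √(69.8896 + 100.8016) = 13.06 km
Closest pair: C–F at 5.07 km.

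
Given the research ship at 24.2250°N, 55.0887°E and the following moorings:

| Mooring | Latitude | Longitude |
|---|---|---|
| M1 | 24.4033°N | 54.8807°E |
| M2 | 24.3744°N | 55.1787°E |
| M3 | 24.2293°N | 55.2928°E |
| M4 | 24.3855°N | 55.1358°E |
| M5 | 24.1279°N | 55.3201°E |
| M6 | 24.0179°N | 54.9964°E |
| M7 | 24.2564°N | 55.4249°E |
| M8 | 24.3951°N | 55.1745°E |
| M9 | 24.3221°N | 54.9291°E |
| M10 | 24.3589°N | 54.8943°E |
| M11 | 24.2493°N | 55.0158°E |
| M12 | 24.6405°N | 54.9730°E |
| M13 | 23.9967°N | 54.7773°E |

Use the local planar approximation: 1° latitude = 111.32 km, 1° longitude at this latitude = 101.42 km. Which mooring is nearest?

Distances from 24.2250°N, 55.0887°E:
M1: √((0.1783·111.32)² + (-0.2080·101.42)²) = √(393.957236 + 445.014214) = 28.9650 km
M2: √((0.1494·111.32)² + (0.0900·101.42)²) = √(276.597080 + 83.316733) = 18.9714 km
M3: √((0.0043·111.32)² + (0.2041·101.42)²) = √(0.229131 + 428.482631) = 20.7054 km
M4: √((0.1605·111.32)² + (0.0471·101.42)²) = √(319.224686 + 22.818602) = 18.4944 km
M5: √((-0.0971·111.32)² + (0.2314·101.42)²) = √(116.838199 + 550.774623) = 25.8382 km
M6: √((-0.2071·111.32)² + (-0.0923·101.42)²) = √(531.504068 + 87.629557) = 24.8824 km
M7: √((0.0314·111.32)² + (0.3362·101.42)²) = √(12.218157 + 1162.632960) = 34.2761 km
M8: √((0.1701·111.32)² + (0.0858·101.42)²) = √(358.554372 + 75.721950) = 20.8393 km
M9: √((0.0971·111.32)² + (-0.1596·101.42)²) = √(116.838199 + 262.007056) = 19.4639 km
M10: √((0.1339·111.32)² + (-0.1944·101.42)²) = √(222.181323 + 388.722549) = 24.7165 km
M11: √((0.0243·111.32)² + (-0.0729·101.42)²) = √(7.317436 + 54.664108) = 7.8728 km
M12: √((0.4155·111.32)² + (-0.1157·101.42)²) = √(2139.382562 + 137.693656) = 47.7187 km
M13: √((-0.2283·111.32)² + (-0.3114·101.42)²) = √(645.889491 + 997.434599) = 40.5379 km
Minimum: M11 at 7.8728 km.

M11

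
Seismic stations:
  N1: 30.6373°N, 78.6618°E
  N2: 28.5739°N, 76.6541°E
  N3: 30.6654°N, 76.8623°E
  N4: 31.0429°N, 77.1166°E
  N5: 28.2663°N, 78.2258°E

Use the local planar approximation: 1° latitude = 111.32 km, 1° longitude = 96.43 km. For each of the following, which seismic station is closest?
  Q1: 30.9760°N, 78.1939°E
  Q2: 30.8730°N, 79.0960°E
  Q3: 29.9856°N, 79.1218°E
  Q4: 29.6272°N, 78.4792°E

Q1 at 30.9760°N, 78.1939°E:
  N1: √((-0.3387·111.32)² + (0.4679·96.43)²) = √(1421.597950 + 2035.778033) = 58.7995 km
  N2: √((-2.4021·111.32)² + (-1.5398·96.43)²) = √(71503.707669 + 22047.175750) = 305.8609 km
  N3: √((-0.3106·111.32)² + (-1.3316·96.43)²) = √(1195.499223 + 16488.149117) = 132.9799 km
  N4: √((0.0669·111.32)² + (-1.0773·96.43)²) = √(55.462396 + 10791.893559) = 104.1506 km
  N5: √((-2.7097·111.32)² + (0.0319·96.43)²) = √(90988.984492 + 9.462496) = 301.6595 km
  → nearest: N1 (58.7995 km)
Q2 at 30.8730°N, 79.0960°E:
  N1: √((-0.2357·111.32)² + (-0.4342·96.43)²) = √(688.439151 + 1753.089028) = 49.4118 km
  N2: √((-2.2991·111.32)² + (-2.4419·96.43)²) = √(65503.139864 + 55447.259168) = 347.7792 km
  N3: √((-0.2076·111.32)² + (-2.2337·96.43)²) = √(534.073579 + 46395.303701) = 216.6319 km
  N4: √((0.1699·111.32)² + (-1.9794·96.43)²) = √(357.711706 + 36432.709036) = 191.8083 km
  N5: √((-2.6067·111.32)² + (-0.8702·96.43)²) = √(84203.181148 + 7041.456350) = 302.0673 km
  → nearest: N1 (49.4118 km)
Q3 at 29.9856°N, 79.1218°E:
  N1: √((0.6517·111.32)² + (-0.4600·96.43)²) = √(5263.102612 + 1967.614421) = 85.0336 km
  N2: √((-1.4117·111.32)² + (-2.4677·96.43)²) = √(24696.262049 + 56625.109611) = 285.1690 km
  N3: √((0.6798·111.32)² + (-2.2595·96.43)²) = √(5726.756479 + 47473.256612) = 230.6513 km
  N4: √((1.0573·111.32)² + (-2.0052·96.43)²) = √(13852.968916 + 37388.644932) = 226.3661 km
  N5: √((-1.7193·111.32)² + (-0.8960·96.43)²) = √(36631.079869 + 7465.181186) = 209.9911 km
  → nearest: N1 (85.0336 km)
Q4 at 29.6272°N, 78.4792°E:
  N1: √((1.0101·111.32)² + (0.1826·96.43)²) = √(12643.727799 + 310.045820) = 113.8146 km
  N2: √((-1.0533·111.32)² + (-1.8251·96.43)²) = √(13748.349493 + 30974.026367) = 211.4767 km
  N3: √((1.0382·111.32)² + (-1.6169·96.43)²) = √(13356.985189 + 24310.318883) = 194.0807 km
  N4: √((1.4157·111.32)² + (-1.3626·96.43)²) = √(24836.412223 + 17264.782150) = 205.1858 km
  N5: √((-1.3609·111.32)² + (-0.2534·96.43)²) = √(22950.852585 + 597.086916) = 153.4534 km
  → nearest: N1 (113.8146 km)

Q1→N1; Q2→N1; Q3→N1; Q4→N1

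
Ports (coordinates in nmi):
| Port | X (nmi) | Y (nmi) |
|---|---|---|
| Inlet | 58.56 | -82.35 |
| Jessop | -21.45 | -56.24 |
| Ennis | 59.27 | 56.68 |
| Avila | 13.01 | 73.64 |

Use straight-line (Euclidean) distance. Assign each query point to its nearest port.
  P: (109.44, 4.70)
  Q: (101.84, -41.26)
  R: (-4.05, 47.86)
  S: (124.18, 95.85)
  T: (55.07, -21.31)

P at (109.44, 4.70):
  Inlet: 100.83 nmi
  Jessop: 144.38 nmi
  Ennis: 72.24 nmi
  Avila: 118.54 nmi
  → nearest: Ennis (72.24 nmi)
Q at (101.84, -41.26):
  Inlet: 59.68 nmi
  Jessop: 124.20 nmi
  Ennis: 106.79 nmi
  Avila: 145.23 nmi
  → nearest: Inlet (59.68 nmi)
R at (-4.05, 47.86):
  Inlet: 144.48 nmi
  Jessop: 105.54 nmi
  Ennis: 63.93 nmi
  Avila: 30.91 nmi
  → nearest: Avila (30.91 nmi)
S at (124.18, 95.85):
  Inlet: 189.90 nmi
  Jessop: 210.57 nmi
  Ennis: 75.81 nmi
  Avila: 113.37 nmi
  → nearest: Ennis (75.81 nmi)
T at (55.07, -21.31):
  Inlet: 61.14 nmi
  Jessop: 84.12 nmi
  Ennis: 78.10 nmi
  Avila: 103.85 nmi
  → nearest: Inlet (61.14 nmi)

P→Ennis; Q→Inlet; R→Avila; S→Ennis; T→Inlet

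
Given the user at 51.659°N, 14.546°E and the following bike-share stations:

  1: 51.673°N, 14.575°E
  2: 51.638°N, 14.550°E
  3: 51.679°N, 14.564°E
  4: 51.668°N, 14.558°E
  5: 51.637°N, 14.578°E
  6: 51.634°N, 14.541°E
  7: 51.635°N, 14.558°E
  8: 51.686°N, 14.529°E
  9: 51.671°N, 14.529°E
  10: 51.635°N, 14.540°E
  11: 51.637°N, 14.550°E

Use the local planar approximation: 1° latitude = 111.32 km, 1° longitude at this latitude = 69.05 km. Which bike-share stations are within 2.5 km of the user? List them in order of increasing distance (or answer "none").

4, 9, 2, 11

Distances from 51.659°N, 14.546°E:
1: √((0.014·111.32)² + (0.029·69.05)²) = √(2.42886 + 4.00981) = 2.537 km
2: √((-0.021·111.32)² + (0.004·69.05)²) = √(5.46493 + 0.07629) = 2.354 km
3: √((0.020·111.32)² + (0.018·69.05)²) = √(4.95686 + 1.54480) = 2.550 km
4: √((0.009·111.32)² + (0.012·69.05)²) = √(1.00376 + 0.68658) = 1.300 km
5: √((-0.022·111.32)² + (0.032·69.05)²) = √(5.99780 + 4.88233) = 3.299 km
6: √((-0.025·111.32)² + (-0.005·69.05)²) = √(7.74509 + 0.11920) = 2.804 km
7: √((-0.024·111.32)² + (0.012·69.05)²) = √(7.13787 + 0.68658) = 2.797 km
8: √((0.027·111.32)² + (-0.017·69.05)²) = √(9.03387 + 1.37792) = 3.227 km
9: √((0.012·111.32)² + (-0.017·69.05)²) = √(1.78447 + 1.37792) = 1.778 km
10: √((-0.024·111.32)² + (-0.006·69.05)²) = √(7.13787 + 0.17164) = 2.704 km
11: √((-0.022·111.32)² + (0.004·69.05)²) = √(5.99780 + 0.07629) = 2.465 km
Threshold 2.5 km: 4 (1.300 km), 9 (1.778 km), 2 (2.354 km), 11 (2.465 km) are within range.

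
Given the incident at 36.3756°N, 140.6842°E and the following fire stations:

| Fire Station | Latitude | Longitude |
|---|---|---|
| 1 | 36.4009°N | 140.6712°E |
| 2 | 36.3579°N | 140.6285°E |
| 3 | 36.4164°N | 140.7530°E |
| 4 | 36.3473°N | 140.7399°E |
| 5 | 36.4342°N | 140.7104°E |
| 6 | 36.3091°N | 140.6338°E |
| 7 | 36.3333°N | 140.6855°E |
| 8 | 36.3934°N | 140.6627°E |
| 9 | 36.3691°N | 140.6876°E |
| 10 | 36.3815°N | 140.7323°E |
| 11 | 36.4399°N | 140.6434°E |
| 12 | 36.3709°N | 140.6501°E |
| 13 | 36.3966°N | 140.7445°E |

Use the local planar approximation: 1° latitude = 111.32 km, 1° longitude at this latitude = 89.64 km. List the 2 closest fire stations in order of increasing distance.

9, 8

Distances from 36.3756°N, 140.6842°E:
1: √((0.0253·111.32)² + (-0.0130·89.64)²) = √(7.932086 + 1.357971) = 3.0480 km
2: √((-0.0177·111.32)² + (-0.0557·89.64)²) = √(3.882334 + 24.929530) = 5.3677 km
3: √((0.0408·111.32)² + (0.0688·89.64)²) = √(20.628456 + 38.034751) = 7.6592 km
4: √((-0.0283·111.32)² + (0.0557·89.64)²) = √(9.924743 + 24.929530) = 5.9038 km
5: √((0.0586·111.32)² + (0.0262·89.64)²) = √(42.554121 + 5.515772) = 6.9332 km
6: √((-0.0665·111.32)² + (-0.0504·89.64)²) = √(54.801152 + 20.411023) = 8.6725 km
7: √((-0.0423·111.32)² + (0.0013·89.64)²) = √(22.173136 + 0.013580) = 4.7103 km
8: √((0.0178·111.32)² + (-0.0215·89.64)²) = √(3.926326 + 3.714331) = 2.7642 km
9: √((-0.0065·111.32)² + (0.0034·89.64)²) = √(0.523568 + 0.092888) = 0.7851 km
10: √((0.0059·111.32)² + (0.0481·89.64)²) = √(0.431370 + 18.590619) = 4.3614 km
11: √((0.0643·111.32)² + (-0.0408·89.64)²) = √(51.235189 + 13.375931) = 8.0381 km
12: √((-0.0047·111.32)² + (-0.0341·89.64)²) = √(0.273742 + 9.343562) = 3.1012 km
13: √((0.0210·111.32)² + (0.0603·89.64)²) = √(5.464935 + 29.217182) = 5.8892 km
Sorted: 9 (0.7851 km) < 8 (2.7642 km) < 1 (3.0480 km) < 12 (3.1012 km) < …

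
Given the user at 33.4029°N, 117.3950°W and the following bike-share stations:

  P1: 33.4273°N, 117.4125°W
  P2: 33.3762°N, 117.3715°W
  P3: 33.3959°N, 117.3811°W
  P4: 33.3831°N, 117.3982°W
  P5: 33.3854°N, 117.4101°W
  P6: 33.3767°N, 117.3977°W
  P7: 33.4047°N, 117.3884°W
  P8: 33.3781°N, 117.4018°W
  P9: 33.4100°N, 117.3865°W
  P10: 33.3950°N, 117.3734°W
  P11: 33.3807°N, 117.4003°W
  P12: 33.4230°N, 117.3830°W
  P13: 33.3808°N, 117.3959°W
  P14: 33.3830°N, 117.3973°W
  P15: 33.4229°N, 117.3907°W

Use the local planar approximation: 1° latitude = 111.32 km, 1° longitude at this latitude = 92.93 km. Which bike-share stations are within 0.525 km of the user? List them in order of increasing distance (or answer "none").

none

Distances from 33.4029°N, 117.3950°W:
P1: √((0.0244·111.32)² + (-0.0175·92.93)²) = √(7.377786 + 2.644770) = 3.1658 km
P2: √((-0.0267·111.32)² + (0.0235·92.93)²) = √(8.834234 + 4.769223) = 3.6883 km
P3: √((-0.0070·111.32)² + (0.0139·92.93)²) = √(0.607215 + 1.668559) = 1.5086 km
P4: √((-0.0198·111.32)² + (-0.0032·92.93)²) = √(4.858216 + 0.088432) = 2.2241 km
P5: √((-0.0175·111.32)² + (-0.0151·92.93)²) = √(3.795094 + 1.969091) = 2.4009 km
P6: √((-0.0262·111.32)² + (-0.0027·92.93)²) = √(8.506462 + 0.062956) = 2.9274 km
P7: √((0.0018·111.32)² + (0.0066·92.93)²) = √(0.040151 + 0.376184) = 0.6452 km
P8: √((-0.0248·111.32)² + (-0.0068·92.93)²) = √(7.621663 + 0.399328) = 2.8321 km
P9: √((0.0071·111.32)² + (0.0085·92.93)²) = √(0.624688 + 0.623950) = 1.1174 km
P10: √((-0.0079·111.32)² + (0.0216·92.93)²) = √(0.773394 + 4.029205) = 2.1915 km
P11: √((-0.0222·111.32)² + (-0.0053·92.93)²) = √(6.107343 + 0.242585) = 2.5199 km
P12: √((0.0201·111.32)² + (0.0120·92.93)²) = √(5.006549 + 1.243582) = 2.5000 km
P13: √((-0.0221·111.32)² + (-0.0009·92.93)²) = √(6.052446 + 0.006995) = 2.4616 km
P14: √((-0.0199·111.32)² + (-0.0023·92.93)²) = √(4.907412 + 0.045684) = 2.2256 km
P15: √((0.0200·111.32)² + (0.0043·92.93)²) = √(4.956857 + 0.159679) = 2.2620 km
Threshold 0.525 km: none within range.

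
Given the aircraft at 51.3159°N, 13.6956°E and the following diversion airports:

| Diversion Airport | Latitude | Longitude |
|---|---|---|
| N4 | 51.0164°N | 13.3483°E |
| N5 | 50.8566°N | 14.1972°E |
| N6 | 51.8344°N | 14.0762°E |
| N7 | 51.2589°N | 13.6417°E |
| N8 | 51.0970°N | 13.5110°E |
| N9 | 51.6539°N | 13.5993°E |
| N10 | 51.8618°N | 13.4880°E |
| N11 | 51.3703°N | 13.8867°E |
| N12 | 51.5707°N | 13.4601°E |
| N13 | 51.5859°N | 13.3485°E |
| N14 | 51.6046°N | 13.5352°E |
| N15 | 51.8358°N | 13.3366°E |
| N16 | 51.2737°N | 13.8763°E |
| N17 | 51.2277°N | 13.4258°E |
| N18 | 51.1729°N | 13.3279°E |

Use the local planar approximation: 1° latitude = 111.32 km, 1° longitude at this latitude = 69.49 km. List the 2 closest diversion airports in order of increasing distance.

Distances from 51.3159°N, 13.6956°E:
N4: 41.1585 km
N5: 61.8802 km
N6: 63.4903 km
N7: 7.3682 km
N8: 27.5382 km
N9: 38.2166 km
N10: 62.4584 km
N11: 14.5952 km
N12: 32.7467 km
N13: 38.5378 km
N14: 34.0161 km
N15: 63.0230 km
N16: 13.4068 km
N17: 21.1637 km
N18: 30.1046 km
Sorted: N7 (7.3682 km) < N16 (13.4068 km) < N11 (14.5952 km) < N17 (21.1637 km) < …

N7, N16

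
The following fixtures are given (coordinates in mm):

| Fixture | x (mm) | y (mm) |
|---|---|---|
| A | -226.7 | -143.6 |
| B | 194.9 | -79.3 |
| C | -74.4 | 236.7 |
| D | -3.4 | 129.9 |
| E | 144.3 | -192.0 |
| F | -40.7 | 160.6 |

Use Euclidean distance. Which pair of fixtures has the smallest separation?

Pairwise distances:
D–F: √((-37.3)² + (30.7)²) = √(1391.290 + 942.490) = 48.3 mm
C–F: √((33.7)² + (-76.1)²) = √(1135.690 + 5791.210) = 83.2 mm
B–E: √((-50.6)² + (-112.7)²) = √(2560.360 + 12701.290) = 123.5 mm
C–D: √((71.0)² + (-106.8)²) = √(5041.000 + 11406.240) = 128.2 mm
B–D: √((-198.3)² + (209.2)²) = √(39322.890 + 43764.640) = 288.2 mm
B–F: √((-235.6)² + (239.9)²) = √(55507.360 + 57552.010) = 336.2 mm
A–D: √((223.3)² + (273.5)²) = √(49862.890 + 74802.250) = 353.1 mm
D–E: √((147.7)² + (-321.9)²) = √(21815.290 + 103619.610) = 354.2 mm
A–F: √((186.0)² + (304.2)²) = √(34596.000 + 92537.640) = 356.6 mm
A–E: √((371.0)² + (-48.4)²) = √(137641.000 + 2342.560) = 374.1 mm
E–F: √((-185.0)² + (352.6)²) = √(34225.000 + 124326.760) = 398.2 mm
A–C: √((152.3)² + (380.3)²) = √(23195.290 + 144628.090) = 409.7 mm
B–C: √((-269.3)² + (316.0)²) = √(72522.490 + 99856.000) = 415.2 mm
A–B: √((421.6)² + (64.3)²) = √(177746.560 + 4134.490) = 426.5 mm
C–E: √((218.7)² + (-428.7)²) = √(47829.690 + 183783.690) = 481.3 mm
Closest pair: D–F at 48.3 mm.

D and F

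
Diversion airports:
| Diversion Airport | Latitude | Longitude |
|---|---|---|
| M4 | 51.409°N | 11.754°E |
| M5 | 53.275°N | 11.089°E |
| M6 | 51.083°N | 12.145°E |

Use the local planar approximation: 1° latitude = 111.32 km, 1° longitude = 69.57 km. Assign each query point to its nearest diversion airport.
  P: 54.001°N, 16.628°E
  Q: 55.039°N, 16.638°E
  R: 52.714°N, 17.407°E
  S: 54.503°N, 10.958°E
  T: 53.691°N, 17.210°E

P→M5; Q→M5; R→M6; S→M5; T→M5

P at 54.001°N, 16.628°E:
  M4: √((-2.592·111.32)² + (-4.874·69.57)²) = √(83256.16260 + 114978.08113) = 445.235 km
  M5: √((-0.726·111.32)² + (-5.539·69.57)²) = √(6531.60085 + 148493.25836) = 393.732 km
  M6: √((-2.918·111.32)² + (-4.483·69.57)²) = √(105515.67230 + 97270.57529) = 450.318 km
  → nearest: M5 (393.732 km)
Q at 55.039°N, 16.638°E:
  M4: √((-3.630·111.32)² + (-4.884·69.57)²) = √(163290.02119 + 115450.36685) = 527.959 km
  M5: √((-1.764·111.32)² + (-5.549·69.57)²) = √(38560.57994 + 149029.91589) = 433.117 km
  M6: √((-3.956·111.32)² + (-4.493·69.57)²) = √(193936.23546 + 97705.01234) = 540.038 km
  → nearest: M5 (433.117 km)
R at 52.714°N, 17.407°E:
  M4: √((-1.305·111.32)² + (-5.653·69.57)²) = √(21104.12831 + 154668.53702) = 419.253 km
  M5: √((0.561·111.32)² + (-6.318·69.57)²) = √(3900.06745 + 193198.27741) = 443.958 km
  M6: √((-1.631·111.32)² + (-5.262·69.57)²) = √(32965.09392 + 134012.61886) = 408.629 km
  → nearest: M6 (408.629 km)
S at 54.503°N, 10.958°E:
  M4: √((-3.094·111.32)² + (0.796·69.57)²) = √(118627.94688 + 3066.69187) = 348.848 km
  M5: √((-1.228·111.32)² + (0.131·69.57)²) = √(18687.15246 + 83.05898) = 137.004 km
  M6: √((-3.420·111.32)² + (1.187·69.57)²) = √(144943.45437 + 6819.38868) = 389.568 km
  → nearest: M5 (137.004 km)
T at 53.691°N, 17.210°E:
  M4: √((-2.282·111.32)² + (-5.456·69.57)²) = √(64532.37896 + 144076.36074) = 456.737 km
  M5: √((-0.416·111.32)² + (-6.121·69.57)²) = √(2144.53460 + 181337.97669) = 428.349 km
  M6: √((-2.608·111.32)² + (-5.065·69.57)²) = √(84287.18884 + 124166.06162) = 456.567 km
  → nearest: M5 (428.349 km)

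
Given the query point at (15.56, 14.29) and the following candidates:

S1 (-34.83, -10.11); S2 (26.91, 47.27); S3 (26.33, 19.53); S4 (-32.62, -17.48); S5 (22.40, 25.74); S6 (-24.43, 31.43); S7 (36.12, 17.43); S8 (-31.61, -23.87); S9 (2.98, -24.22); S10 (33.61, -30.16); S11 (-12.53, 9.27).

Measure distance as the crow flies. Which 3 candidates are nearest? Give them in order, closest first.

S3, S5, S7

Distances from (15.56, 14.29):
S1: √((-50.39)² + (-24.40)²) = √(2539.1521 + 595.3600) = 55.99
S2: √((11.35)² + (32.98)²) = √(128.8225 + 1087.6804) = 34.88
S3: √((10.77)² + (5.24)²) = √(115.9929 + 27.4576) = 11.98
S4: √((-48.18)² + (-31.77)²) = √(2321.3124 + 1009.3329) = 57.71
S5: √((6.84)² + (11.45)²) = √(46.7856 + 131.1025) = 13.34
S6: √((-39.99)² + (17.14)²) = √(1599.2001 + 293.7796) = 43.51
S7: √((20.56)² + (3.14)²) = √(422.7136 + 9.8596) = 20.80
S8: √((-47.17)² + (-38.16)²) = √(2225.0089 + 1456.1856) = 60.67
S9: √((-12.58)² + (-38.51)²) = √(158.2564 + 1483.0201) = 40.51
S10: √((18.05)² + (-44.45)²) = √(325.8025 + 1975.8025) = 47.98
S11: √((-28.09)² + (-5.02)²) = √(789.0481 + 25.2004) = 28.54
Sorted: S3 (11.98) < S5 (13.34) < S7 (20.80) < S11 (28.54) < S2 (34.88) < …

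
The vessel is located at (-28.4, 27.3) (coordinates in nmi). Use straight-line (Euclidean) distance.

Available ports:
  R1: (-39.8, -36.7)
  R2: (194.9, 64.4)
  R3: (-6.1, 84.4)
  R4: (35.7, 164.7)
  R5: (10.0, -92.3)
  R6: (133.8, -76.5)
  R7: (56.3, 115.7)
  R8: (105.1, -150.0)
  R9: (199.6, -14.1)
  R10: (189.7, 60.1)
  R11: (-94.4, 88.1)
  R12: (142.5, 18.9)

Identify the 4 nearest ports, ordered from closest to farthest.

R3, R1, R11, R7

Distances from (-28.4, 27.3):
R1: √((-11.4)² + (-64.0)²) = √(129.960 + 4096.000) = 65.0 nmi
R2: √((223.3)² + (37.1)²) = √(49862.890 + 1376.410) = 226.4 nmi
R3: √((22.3)² + (57.1)²) = √(497.290 + 3260.410) = 61.3 nmi
R4: √((64.1)² + (137.4)²) = √(4108.810 + 18878.760) = 151.6 nmi
R5: √((38.4)² + (-119.6)²) = √(1474.560 + 14304.160) = 125.6 nmi
R6: √((162.2)² + (-103.8)²) = √(26308.840 + 10774.440) = 192.6 nmi
R7: √((84.7)² + (88.4)²) = √(7174.090 + 7814.560) = 122.4 nmi
R8: √((133.5)² + (-177.3)²) = √(17822.250 + 31435.290) = 221.9 nmi
R9: √((228.0)² + (-41.4)²) = √(51984.000 + 1713.960) = 231.7 nmi
R10: √((218.1)² + (32.8)²) = √(47567.610 + 1075.840) = 220.6 nmi
R11: √((-66.0)² + (60.8)²) = √(4356.000 + 3696.640) = 89.7 nmi
R12: √((170.9)² + (-8.4)²) = √(29206.810 + 70.560) = 171.1 nmi
Sorted: R3 (61.3 nmi) < R1 (65.0 nmi) < R11 (89.7 nmi) < R7 (122.4 nmi) < R5 (125.6 nmi) < R4 (151.6 nmi) < …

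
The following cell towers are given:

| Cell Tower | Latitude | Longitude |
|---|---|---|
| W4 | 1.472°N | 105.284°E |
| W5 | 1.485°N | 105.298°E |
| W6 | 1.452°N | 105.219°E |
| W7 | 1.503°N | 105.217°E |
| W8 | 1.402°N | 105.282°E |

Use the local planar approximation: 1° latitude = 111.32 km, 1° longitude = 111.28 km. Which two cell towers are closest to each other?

Pairwise distances:
W4–W5: 2.126 km
W4–W6: 7.568 km
W4–W7: 8.216 km
W4–W8: 7.796 km
W5–W6: 9.528 km
W5–W7: 9.234 km
W5–W8: 9.410 km
W6–W7: 5.682 km
W6–W8: 8.952 km
W7–W8: 13.369 km
Closest pair: W4–W5 at 2.126 km.

W4 and W5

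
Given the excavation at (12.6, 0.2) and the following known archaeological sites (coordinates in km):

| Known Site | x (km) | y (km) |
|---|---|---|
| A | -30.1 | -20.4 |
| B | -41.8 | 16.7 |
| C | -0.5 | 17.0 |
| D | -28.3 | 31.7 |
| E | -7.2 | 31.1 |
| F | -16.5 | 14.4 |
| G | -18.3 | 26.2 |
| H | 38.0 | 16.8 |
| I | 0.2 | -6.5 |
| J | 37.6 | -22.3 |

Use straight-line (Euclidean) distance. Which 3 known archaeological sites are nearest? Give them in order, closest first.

I, C, H

Distances from (12.6, 0.2):
A: 47.4 km
B: 56.8 km
C: 21.3 km
D: 51.6 km
E: 36.7 km
F: 32.4 km
G: 40.4 km
H: 30.3 km
I: 14.1 km
J: 33.6 km
Sorted: I (14.1 km) < C (21.3 km) < H (30.3 km) < F (32.4 km) < J (33.6 km) < …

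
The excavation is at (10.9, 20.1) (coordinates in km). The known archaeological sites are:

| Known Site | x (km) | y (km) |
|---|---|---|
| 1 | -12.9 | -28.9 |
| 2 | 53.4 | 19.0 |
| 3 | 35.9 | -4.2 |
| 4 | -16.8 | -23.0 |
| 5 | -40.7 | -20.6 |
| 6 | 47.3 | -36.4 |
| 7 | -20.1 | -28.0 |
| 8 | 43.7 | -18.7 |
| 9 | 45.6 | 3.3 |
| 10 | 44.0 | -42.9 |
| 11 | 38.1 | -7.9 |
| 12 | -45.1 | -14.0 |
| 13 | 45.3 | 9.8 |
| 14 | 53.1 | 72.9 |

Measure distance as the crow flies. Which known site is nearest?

Distances from (10.9, 20.1):
1: 54.5 km
2: 42.5 km
3: 34.9 km
4: 51.2 km
5: 65.7 km
6: 67.2 km
7: 57.2 km
8: 50.8 km
9: 38.6 km
10: 71.2 km
11: 39.0 km
12: 65.6 km
13: 35.9 km
14: 67.6 km
Minimum: 3 at 34.9 km.

3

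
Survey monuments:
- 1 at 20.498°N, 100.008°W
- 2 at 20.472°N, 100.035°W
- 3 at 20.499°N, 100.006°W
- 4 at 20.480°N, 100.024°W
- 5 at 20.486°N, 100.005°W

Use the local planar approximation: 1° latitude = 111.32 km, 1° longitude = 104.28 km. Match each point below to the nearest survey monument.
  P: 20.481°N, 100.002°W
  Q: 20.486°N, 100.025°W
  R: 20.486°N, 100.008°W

P→5; Q→4; R→5

P at 20.481°N, 100.002°W:
  1: 1.993 km
  2: 3.584 km
  3: 2.047 km
  4: 2.297 km
  5: 0.638 km
  → nearest: 5 (0.638 km)
Q at 20.486°N, 100.025°W:
  1: 2.220 km
  2: 1.875 km
  3: 2.454 km
  4: 0.676 km
  5: 2.086 km
  → nearest: 4 (0.676 km)
R at 20.486°N, 100.008°W:
  1: 1.336 km
  2: 3.218 km
  3: 1.462 km
  4: 1.797 km
  5: 0.313 km
  → nearest: 5 (0.313 km)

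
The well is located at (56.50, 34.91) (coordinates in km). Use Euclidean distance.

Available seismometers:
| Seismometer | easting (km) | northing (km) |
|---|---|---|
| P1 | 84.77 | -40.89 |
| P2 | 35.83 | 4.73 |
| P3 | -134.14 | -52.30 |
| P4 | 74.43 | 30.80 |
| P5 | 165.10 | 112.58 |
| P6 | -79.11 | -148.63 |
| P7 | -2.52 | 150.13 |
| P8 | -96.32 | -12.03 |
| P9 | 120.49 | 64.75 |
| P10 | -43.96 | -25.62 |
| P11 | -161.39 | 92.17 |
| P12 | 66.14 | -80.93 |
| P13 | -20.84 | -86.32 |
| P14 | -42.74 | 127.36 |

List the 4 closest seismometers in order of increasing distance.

P4, P2, P9, P1

Distances from (56.50, 34.91):
P1: 80.90 km
P2: 36.58 km
P3: 209.64 km
P4: 18.40 km
P5: 133.52 km
P6: 228.20 km
P7: 129.46 km
P8: 159.87 km
P9: 70.61 km
P10: 117.29 km
P11: 225.29 km
P12: 116.24 km
P13: 143.80 km
P14: 135.63 km
Sorted: P4 (18.40 km) < P2 (36.58 km) < P9 (70.61 km) < P1 (80.90 km) < P12 (116.24 km) < P10 (117.29 km) < …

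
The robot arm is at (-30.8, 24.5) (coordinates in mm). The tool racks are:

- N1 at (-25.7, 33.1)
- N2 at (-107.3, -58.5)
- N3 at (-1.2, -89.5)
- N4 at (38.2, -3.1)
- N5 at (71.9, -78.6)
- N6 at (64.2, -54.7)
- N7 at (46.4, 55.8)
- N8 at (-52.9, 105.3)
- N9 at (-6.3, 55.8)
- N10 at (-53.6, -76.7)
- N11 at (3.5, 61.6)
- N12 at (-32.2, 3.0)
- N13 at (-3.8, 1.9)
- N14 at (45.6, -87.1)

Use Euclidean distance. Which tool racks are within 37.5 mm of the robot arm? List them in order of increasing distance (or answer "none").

Distances from (-30.8, 24.5):
N1: √((5.1)² + (8.6)²) = √(26.010 + 73.960) = 10.0 mm
N2: √((-76.5)² + (-83.0)²) = √(5852.250 + 6889.000) = 112.9 mm
N3: √((29.6)² + (-114.0)²) = √(876.160 + 12996.000) = 117.8 mm
N4: √((69.0)² + (-27.6)²) = √(4761.000 + 761.760) = 74.3 mm
N5: √((102.7)² + (-103.1)²) = √(10547.290 + 10629.610) = 145.5 mm
N6: √((95.0)² + (-79.2)²) = √(9025.000 + 6272.640) = 123.7 mm
N7: √((77.2)² + (31.3)²) = √(5959.840 + 979.690) = 83.3 mm
N8: √((-22.1)² + (80.8)²) = √(488.410 + 6528.640) = 83.8 mm
N9: √((24.5)² + (31.3)²) = √(600.250 + 979.690) = 39.7 mm
N10: √((-22.8)² + (-101.2)²) = √(519.840 + 10241.440) = 103.7 mm
N11: √((34.3)² + (37.1)²) = √(1176.490 + 1376.410) = 50.5 mm
N12: √((-1.4)² + (-21.5)²) = √(1.960 + 462.250) = 21.5 mm
N13: √((27.0)² + (-22.6)²) = √(729.000 + 510.760) = 35.2 mm
N14: √((76.4)² + (-111.6)²) = √(5836.960 + 12454.560) = 135.2 mm
Threshold 37.5 mm: N1 (10.0 mm), N12 (21.5 mm), N13 (35.2 mm) are within range.

N1, N12, N13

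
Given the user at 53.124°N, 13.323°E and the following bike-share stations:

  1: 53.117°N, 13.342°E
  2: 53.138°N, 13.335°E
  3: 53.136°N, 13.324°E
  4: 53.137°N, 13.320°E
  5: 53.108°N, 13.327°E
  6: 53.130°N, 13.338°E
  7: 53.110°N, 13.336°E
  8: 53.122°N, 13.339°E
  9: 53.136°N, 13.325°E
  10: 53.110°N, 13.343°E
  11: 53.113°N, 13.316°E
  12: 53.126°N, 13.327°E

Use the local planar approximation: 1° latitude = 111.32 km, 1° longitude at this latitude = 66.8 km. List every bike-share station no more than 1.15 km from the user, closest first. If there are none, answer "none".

12, 8

Distances from 53.124°N, 13.323°E:
1: √((-0.007·111.32)² + (0.019·66.8)²) = √(0.60721 + 1.61087) = 1.489 km
2: √((0.014·111.32)² + (0.012·66.8)²) = √(2.42886 + 0.64256) = 1.753 km
3: √((0.012·111.32)² + (0.001·66.8)²) = √(1.78447 + 0.00446) = 1.338 km
4: √((0.013·111.32)² + (-0.003·66.8)²) = √(2.09427 + 0.04016) = 1.461 km
5: √((-0.016·111.32)² + (0.004·66.8)²) = √(3.17239 + 0.07140) = 1.801 km
6: √((0.006·111.32)² + (0.015·66.8)²) = √(0.44612 + 1.00400) = 1.204 km
7: √((-0.014·111.32)² + (0.013·66.8)²) = √(2.42886 + 0.75412) = 1.784 km
8: √((-0.002·111.32)² + (0.016·66.8)²) = √(0.04957 + 1.14233) = 1.092 km
9: √((0.012·111.32)² + (0.002·66.8)²) = √(1.78447 + 0.01785) = 1.343 km
10: √((-0.014·111.32)² + (0.020·66.8)²) = √(2.42886 + 1.78490) = 2.053 km
11: √((-0.011·111.32)² + (-0.007·66.8)²) = √(1.49945 + 0.21865) = 1.311 km
12: √((0.002·111.32)² + (0.004·66.8)²) = √(0.04957 + 0.07140) = 0.348 km
Threshold 1.15 km: 12 (0.348 km), 8 (1.092 km) are within range.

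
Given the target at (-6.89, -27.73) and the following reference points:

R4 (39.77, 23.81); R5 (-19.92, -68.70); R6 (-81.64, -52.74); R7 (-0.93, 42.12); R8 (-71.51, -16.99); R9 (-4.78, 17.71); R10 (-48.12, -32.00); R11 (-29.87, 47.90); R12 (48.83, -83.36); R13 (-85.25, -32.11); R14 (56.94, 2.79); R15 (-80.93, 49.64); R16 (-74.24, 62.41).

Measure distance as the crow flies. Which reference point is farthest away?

R16

Distances from (-6.89, -27.73):
R4: √((46.66)² + (51.54)²) = √(2177.1556 + 2656.3716) = 69.52
R5: √((-13.03)² + (-40.97)²) = √(169.7809 + 1678.5409) = 42.99
R6: √((-74.75)² + (-25.01)²) = √(5587.5625 + 625.5001) = 78.82
R7: √((5.96)² + (69.85)²) = √(35.5216 + 4879.0225) = 70.10
R8: √((-64.62)² + (10.74)²) = √(4175.7444 + 115.3476) = 65.51
R9: √((2.11)² + (45.44)²) = √(4.4521 + 2064.7936) = 45.49
R10: √((-41.23)² + (-4.27)²) = √(1699.9129 + 18.2329) = 41.45
R11: √((-22.98)² + (75.63)²) = √(528.0804 + 5719.8969) = 79.04
R12: √((55.72)² + (-55.63)²) = √(3104.7184 + 3094.6969) = 78.74
R13: √((-78.36)² + (-4.38)²) = √(6140.2896 + 19.1844) = 78.48
R14: √((63.83)² + (30.52)²) = √(4074.2689 + 931.4704) = 70.75
R15: √((-74.04)² + (77.37)²) = √(5481.9216 + 5986.1169) = 107.09
R16: √((-67.35)² + (90.14)²) = √(4536.0225 + 8125.2196) = 112.52
Maximum: R16 at 112.52.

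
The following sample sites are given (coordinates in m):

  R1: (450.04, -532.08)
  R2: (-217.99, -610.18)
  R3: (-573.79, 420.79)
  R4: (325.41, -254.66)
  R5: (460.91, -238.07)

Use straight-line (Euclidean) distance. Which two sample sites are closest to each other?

Pairwise distances:
R4–R5: √((135.50)² + (16.59)²) = √(18360.2500 + 275.2281) = 136.51 m
R1–R5: √((10.87)² + (294.01)²) = √(118.1569 + 86441.8801) = 294.21 m
R1–R4: √((-124.63)² + (277.42)²) = √(15532.6369 + 76961.8564) = 304.13 m
R2–R4: √((543.40)² + (355.52)²) = √(295283.5600 + 126394.4704) = 649.37 m
R1–R2: √((-668.03)² + (-78.10)²) = √(446264.0809 + 6099.6100) = 672.58 m
R2–R5: √((678.90)² + (372.11)²) = √(460905.2100 + 138465.8521) = 774.19 m
R2–R3: √((-355.80)² + (1030.97)²) = √(126593.6400 + 1062899.1409) = 1090.64 m
R3–R4: √((899.20)² + (-675.45)²) = √(808560.6400 + 456232.7025) = 1124.63 m
R3–R5: √((1034.70)² + (-658.86)²) = √(1070604.0900 + 434096.4996) = 1226.66 m
R1–R3: √((-1023.83)² + (952.87)²) = √(1048227.8689 + 907961.2369) = 1398.64 m
Closest pair: R4–R5 at 136.51 m.

R4 and R5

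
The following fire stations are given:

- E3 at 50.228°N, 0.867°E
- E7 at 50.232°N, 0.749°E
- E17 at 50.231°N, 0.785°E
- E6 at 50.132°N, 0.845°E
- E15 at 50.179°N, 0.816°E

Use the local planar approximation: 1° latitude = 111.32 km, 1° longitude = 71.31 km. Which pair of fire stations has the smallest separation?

Pairwise distances:
E3–E7: 8.426 km
E3–E17: 5.857 km
E3–E6: 10.801 km
E3–E15: 6.556 km
E7–E17: 2.570 km
E7–E6: 13.069 km
E7–E15: 7.592 km
E17–E6: 11.822 km
E17–E15: 6.196 km
E6–E15: 5.626 km
Closest pair: E7–E17 at 2.570 km.

E7 and E17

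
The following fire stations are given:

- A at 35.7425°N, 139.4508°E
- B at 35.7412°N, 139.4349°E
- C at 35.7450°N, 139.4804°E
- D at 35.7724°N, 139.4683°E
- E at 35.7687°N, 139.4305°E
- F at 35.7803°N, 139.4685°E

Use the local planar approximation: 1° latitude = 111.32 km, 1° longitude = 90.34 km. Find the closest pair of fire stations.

D and F

Pairwise distances:
D–F: √((0.0079·111.32)² + (0.0002·90.34)²) = √(0.773394 + 0.000326) = 0.8796 km
A–B: √((-0.0013·111.32)² + (-0.0159·90.34)²) = √(0.020943 + 2.063262) = 1.4437 km
A–C: √((0.0025·111.32)² + (0.0296·90.34)²) = √(0.077451 + 7.150618) = 2.6885 km
B–E: √((0.0275·111.32)² + (-0.0044·90.34)²) = √(9.371558 + 0.158003) = 3.0870 km
C–D: √((0.0274·111.32)² + (-0.0121·90.34)²) = √(9.303525 + 1.194898) = 3.2401 km
D–E: √((-0.0037·111.32)² + (-0.0378·90.34)²) = √(0.169648 + 11.661214) = 3.4396 km
A–E: √((0.0262·111.32)² + (-0.0203·90.34)²) = √(8.506462 + 3.363197) = 3.4452 km
E–F: √((0.0116·111.32)² + (0.0380·90.34)²) = √(1.667487 + 11.784940) = 3.6678 km
A–D: √((0.0299·111.32)² + (0.0175·90.34)²) = √(11.078699 + 2.499403) = 3.6848 km
C–F: √((0.0353·111.32)² + (-0.0119·90.34)²) = √(15.441725 + 1.155724) = 4.0740 km
B–C: √((0.0038·111.32)² + (0.0455·90.34)²) = √(0.178943 + 16.895964) = 4.1322 km
A–F: √((0.0378·111.32)² + (0.0177·90.34)²) = √(17.706389 + 2.556859) = 4.5015 km
B–D: √((0.0312·111.32)² + (0.0334·90.34)²) = √(12.063007 + 9.104437) = 4.6008 km
C–E: √((0.0237·111.32)² + (-0.0499·90.34)²) = √(6.960542 + 20.321757) = 5.2232 km
B–F: √((0.0391·111.32)² + (0.0336·90.34)²) = √(18.945231 + 9.213799) = 5.3065 km
Closest pair: D–F at 0.8796 km.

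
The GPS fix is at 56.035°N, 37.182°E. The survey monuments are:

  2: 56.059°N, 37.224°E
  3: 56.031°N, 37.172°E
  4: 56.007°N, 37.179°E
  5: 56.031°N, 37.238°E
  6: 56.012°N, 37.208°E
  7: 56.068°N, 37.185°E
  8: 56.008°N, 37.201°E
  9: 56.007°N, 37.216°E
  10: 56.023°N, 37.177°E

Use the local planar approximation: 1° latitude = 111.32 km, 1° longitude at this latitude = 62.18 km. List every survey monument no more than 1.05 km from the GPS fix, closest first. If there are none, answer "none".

3

Distances from 56.035°N, 37.182°E:
2: √((0.024·111.32)² + (0.042·62.18)²) = √(7.13787 + 6.82025) = 3.736 km
3: √((-0.004·111.32)² + (-0.010·62.18)²) = √(0.19827 + 0.38664) = 0.765 km
4: √((-0.028·111.32)² + (-0.003·62.18)²) = √(9.71544 + 0.03480) = 3.123 km
5: √((-0.004·111.32)² + (0.056·62.18)²) = √(0.19827 + 12.12488) = 3.510 km
6: √((-0.023·111.32)² + (0.026·62.18)²) = √(6.55544 + 2.61365) = 3.028 km
7: √((0.033·111.32)² + (0.003·62.18)²) = √(13.49504 + 0.03480) = 3.678 km
8: √((-0.027·111.32)² + (0.019·62.18)²) = √(9.03387 + 1.39575) = 3.229 km
9: √((-0.028·111.32)² + (0.034·62.18)²) = √(9.71544 + 4.46950) = 3.766 km
10: √((-0.012·111.32)² + (-0.005·62.18)²) = √(1.78447 + 0.09666) = 1.372 km
Threshold 1.05 km: 3 (0.765 km) is within range.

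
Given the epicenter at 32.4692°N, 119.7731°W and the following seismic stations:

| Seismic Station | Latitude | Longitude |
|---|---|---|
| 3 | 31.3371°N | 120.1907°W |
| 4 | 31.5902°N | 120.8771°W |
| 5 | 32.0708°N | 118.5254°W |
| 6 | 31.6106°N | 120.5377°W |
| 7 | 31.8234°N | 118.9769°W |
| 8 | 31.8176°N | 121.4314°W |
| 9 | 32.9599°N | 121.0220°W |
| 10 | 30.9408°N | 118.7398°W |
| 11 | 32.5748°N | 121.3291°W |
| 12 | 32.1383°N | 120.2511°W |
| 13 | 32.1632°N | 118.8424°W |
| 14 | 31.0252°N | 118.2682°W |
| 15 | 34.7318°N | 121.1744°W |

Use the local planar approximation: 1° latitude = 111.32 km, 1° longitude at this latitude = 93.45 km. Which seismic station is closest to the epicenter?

Distances from 32.4692°N, 119.7731°W:
3: √((-1.1321·111.32)² + (-0.4176·93.45)²) = √(15882.394388 + 1522.928771) = 131.9292 km
4: √((-0.8790·111.32)² + (-1.1040·93.45)²) = √(9574.677296 + 10643.801293) = 142.1917 km
5: √((-0.3984·111.32)² + (1.2477·93.45)²) = √(1966.912566 + 13594.992164) = 124.7474 km
6: √((-0.8586·111.32)² + (-0.7646·93.45)²) = √(9135.412529 + 5105.369726) = 119.3347 km
7: √((-0.6458·111.32)² + (0.7962·93.45)²) = √(5168.237664 + 5536.087656) = 103.4617 km
8: √((-0.6516·111.32)² + (-1.6583·93.45)²) = √(5261.487544 + 24015.122865) = 171.1041 km
9: √((0.4907·111.32)² + (-1.2489·93.45)²) = √(2983.860472 + 13621.155241) = 128.8605 km
10: √((-1.5284·111.32)² + (1.0333·93.45)²) = √(28948.125939 + 9324.197635) = 195.6331 km
11: √((0.1056·111.32)² + (-1.5560·93.45)²) = √(138.189241 + 21143.544627) = 145.8826 km
12: √((-0.3309·111.32)² + (-0.4780·93.45)²) = √(1356.875278 + 1995.328495) = 57.8982 km
13: √((-0.3060·111.32)² + (0.9307·93.45)²) = √(1160.350646 + 7564.461890) = 93.4067 km
14: √((-1.4440·111.32)² + (1.5049·93.45)²) = √(25839.302235 + 19777.613969) = 213.5812 km
15: √((2.2626·111.32)² + (-1.4013·93.45)²) = √(63439.822751 + 17148.291424) = 283.8805 km
Minimum: 12 at 57.8982 km.

12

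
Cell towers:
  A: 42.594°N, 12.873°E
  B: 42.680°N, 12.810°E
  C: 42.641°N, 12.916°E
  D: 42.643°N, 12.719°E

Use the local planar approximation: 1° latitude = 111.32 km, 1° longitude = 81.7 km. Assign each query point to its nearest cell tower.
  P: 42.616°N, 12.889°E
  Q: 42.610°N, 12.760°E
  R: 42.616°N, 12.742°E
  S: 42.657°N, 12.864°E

P→A; Q→D; R→D; S→C

P at 42.616°N, 12.889°E:
  A: 2.776 km
  B: 9.613 km
  C: 3.551 km
  D: 14.210 km
  → nearest: A (2.776 km)
Q at 42.610°N, 12.760°E:
  A: 9.402 km
  B: 8.798 km
  C: 13.204 km
  D: 4.971 km
  → nearest: D (4.971 km)
R at 42.616°N, 12.742°E:
  A: 10.979 km
  B: 9.035 km
  C: 14.486 km
  D: 3.545 km
  → nearest: D (3.545 km)
S at 42.657°N, 12.864°E:
  A: 7.052 km
  B: 5.101 km
  C: 4.607 km
  D: 11.949 km
  → nearest: C (4.607 km)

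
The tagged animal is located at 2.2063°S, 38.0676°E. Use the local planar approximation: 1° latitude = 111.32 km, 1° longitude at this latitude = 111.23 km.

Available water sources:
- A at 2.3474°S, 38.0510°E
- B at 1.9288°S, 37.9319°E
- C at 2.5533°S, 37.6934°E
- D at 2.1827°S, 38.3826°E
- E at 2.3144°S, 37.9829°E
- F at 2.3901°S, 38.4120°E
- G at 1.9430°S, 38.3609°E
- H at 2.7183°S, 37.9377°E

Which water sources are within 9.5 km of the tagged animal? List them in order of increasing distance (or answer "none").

Distances from 2.2063°S, 38.0676°E:
A: √((-0.1411·111.32)² + (-0.0166·111.23)²) = √(246.717765 + 3.409259) = 15.8154 km
B: √((0.2775·111.32)² + (-0.1357·111.23)²) = √(954.272416 + 227.826149) = 34.3817 km
C: √((-0.3470·111.32)² + (-0.3742·111.23)²) = √(1492.125474 + 1732.413027) = 56.7850 km
D: √((0.0236·111.32)² + (0.3150·111.23)²) = √(6.901928 + 1227.622903) = 35.1358 km
E: √((-0.1081·111.32)² + (-0.0847·111.23)²) = √(144.809743 + 88.758651) = 15.2829 km
F: √((-0.1838·111.32)² + (0.3444·111.23)²) = √(418.636807 + 1467.473137) = 43.4294 km
G: √((0.2633·111.32)² + (0.2933·111.23)²) = √(859.108693 + 1064.309651) = 43.8568 km
H: √((-0.5120·111.32)² + (-0.1299·111.23)²) = √(3248.525777 + 208.767157) = 58.7987 km
Threshold 9.5 km: none within range.

none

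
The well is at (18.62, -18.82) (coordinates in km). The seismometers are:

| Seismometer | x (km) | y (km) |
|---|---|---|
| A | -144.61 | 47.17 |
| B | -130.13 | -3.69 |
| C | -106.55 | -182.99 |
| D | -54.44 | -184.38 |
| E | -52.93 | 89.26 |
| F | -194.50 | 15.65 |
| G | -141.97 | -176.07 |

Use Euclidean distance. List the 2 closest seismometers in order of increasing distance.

E, B

Distances from (18.62, -18.82):
A: 176.06 km
B: 149.52 km
C: 206.44 km
D: 180.96 km
E: 129.62 km
F: 215.89 km
G: 224.76 km
Sorted: E (129.62 km) < B (149.52 km) < A (176.06 km) < D (180.96 km) < …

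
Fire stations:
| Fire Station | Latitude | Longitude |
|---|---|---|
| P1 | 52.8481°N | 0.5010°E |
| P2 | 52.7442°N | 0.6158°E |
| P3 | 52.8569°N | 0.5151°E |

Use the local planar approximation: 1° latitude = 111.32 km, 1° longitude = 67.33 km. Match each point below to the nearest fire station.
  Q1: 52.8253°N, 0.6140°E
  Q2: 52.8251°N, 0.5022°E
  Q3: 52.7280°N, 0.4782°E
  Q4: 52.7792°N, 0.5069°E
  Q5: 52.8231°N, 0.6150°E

Q1 at 52.8253°N, 0.6140°E:
  P1: 8.0205 km
  P2: 9.0289 km
  P3: 7.5310 km
  → nearest: P3 (7.5310 km)
Q2 at 52.8251°N, 0.5022°E:
  P1: 2.5616 km
  P2: 11.8155 km
  P3: 3.6450 km
  → nearest: P1 (2.5616 km)
Q3 at 52.7280°N, 0.4782°E:
  P1: 13.4574 km
  P2: 9.4385 km
  P3: 14.5626 km
  → nearest: P2 (9.4385 km)
Q4 at 52.7792°N, 0.5069°E:
  P1: 7.6802 km
  P2: 8.3031 km
  P3: 8.6672 km
  → nearest: P1 (7.6802 km)
Q5 at 52.8231°N, 0.6150°E:
  P1: 8.1646 km
  P2: 8.7833 km
  P3: 7.7071 km
  → nearest: P3 (7.7071 km)

Q1→P3; Q2→P1; Q3→P2; Q4→P1; Q5→P3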